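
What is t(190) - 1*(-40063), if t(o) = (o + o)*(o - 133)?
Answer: 61723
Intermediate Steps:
t(o) = 2*o*(-133 + o) (t(o) = (2*o)*(-133 + o) = 2*o*(-133 + o))
t(190) - 1*(-40063) = 2*190*(-133 + 190) - 1*(-40063) = 2*190*57 + 40063 = 21660 + 40063 = 61723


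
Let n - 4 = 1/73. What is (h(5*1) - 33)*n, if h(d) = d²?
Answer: -2344/73 ≈ -32.110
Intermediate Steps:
n = 293/73 (n = 4 + 1/73 = 293/73 ≈ 4.0137)
(h(5*1) - 33)*n = ((5*1)² - 33)*(293/73) = (5² - 33)*(293/73) = (25 - 33)*(293/73) = -8*293/73 = -2344/73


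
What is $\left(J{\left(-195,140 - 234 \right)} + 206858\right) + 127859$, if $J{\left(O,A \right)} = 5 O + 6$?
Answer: $333748$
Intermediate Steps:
$J{\left(O,A \right)} = 6 + 5 O$
$\left(J{\left(-195,140 - 234 \right)} + 206858\right) + 127859 = \left(\left(6 + 5 \left(-195\right)\right) + 206858\right) + 127859 = \left(\left(6 - 975\right) + 206858\right) + 127859 = \left(-969 + 206858\right) + 127859 = 205889 + 127859 = 333748$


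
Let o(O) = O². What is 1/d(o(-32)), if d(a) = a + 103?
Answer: 1/1127 ≈ 0.00088731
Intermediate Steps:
d(a) = 103 + a
1/d(o(-32)) = 1/(103 + (-32)²) = 1/(103 + 1024) = 1/1127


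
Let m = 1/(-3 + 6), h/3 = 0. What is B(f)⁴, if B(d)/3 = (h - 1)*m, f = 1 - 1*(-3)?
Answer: 1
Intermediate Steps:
h = 0 (h = 3*0 = 0)
m = ⅓ (m = 1/3 = ⅓ ≈ 0.33333)
f = 4 (f = 1 + 3 = 4)
B(d) = -1 (B(d) = 3*((0 - 1)*(⅓)) = 3*(-1*⅓) = 3*(-⅓) = -1)
B(f)⁴ = (-1)⁴ = 1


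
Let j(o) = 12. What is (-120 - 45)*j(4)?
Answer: -1980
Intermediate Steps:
(-120 - 45)*j(4) = (-120 - 45)*12 = -165*12 = -1980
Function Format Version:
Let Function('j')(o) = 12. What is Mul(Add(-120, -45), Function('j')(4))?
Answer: -1980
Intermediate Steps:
Mul(Add(-120, -45), Function('j')(4)) = Mul(Add(-120, -45), 12) = Mul(-165, 12) = -1980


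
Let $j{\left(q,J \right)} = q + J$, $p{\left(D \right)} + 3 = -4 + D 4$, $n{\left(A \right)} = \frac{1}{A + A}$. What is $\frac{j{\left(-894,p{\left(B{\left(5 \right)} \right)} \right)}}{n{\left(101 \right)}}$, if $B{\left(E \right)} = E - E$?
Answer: $-182002$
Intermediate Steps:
$B{\left(E \right)} = 0$
$n{\left(A \right)} = \frac{1}{2 A}$
$p{\left(D \right)} = -7 + 4 D$ ($p{\left(D \right)} = -3 + \left(-4 + D 4\right) = -3 + \left(-4 + 4 D\right) = -7 + 4 D$)
$j{\left(q,J \right)} = J + q$
$\frac{j{\left(-894,p{\left(B{\left(5 \right)} \right)} \right)}}{n{\left(101 \right)}} = \frac{\left(-7 + 4 \cdot 0\right) - 894}{\frac{1}{2} \cdot \frac{1}{101}} = \frac{\left(-7 + 0\right) - 894}{\frac{1}{2} \cdot \frac{1}{101}} = \left(-7 - 894\right) \frac{1}{\frac{1}{202}} = \left(-901\right) 202 = -182002$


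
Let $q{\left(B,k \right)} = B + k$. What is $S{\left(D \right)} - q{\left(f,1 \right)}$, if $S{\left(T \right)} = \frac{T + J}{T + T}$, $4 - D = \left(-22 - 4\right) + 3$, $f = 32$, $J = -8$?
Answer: $- \frac{1763}{54} \approx -32.648$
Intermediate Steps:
$D = 27$ ($D = 4 - \left(\left(-22 - 4\right) + 3\right) = 4 - \left(-26 + 3\right) = 4 - -23 = 4 + 23 = 27$)
$S{\left(T \right)} = \frac{-8 + T}{2 T}$ ($S{\left(T \right)} = \frac{T - 8}{T + T} = \frac{-8 + T}{2 T}$)
$S{\left(D \right)} - q{\left(f,1 \right)} = \frac{-8 + 27}{2 \cdot 27} - \left(32 + 1\right) = \frac{1}{2} \cdot \frac{1}{27} \cdot 19 - 33 = \frac{19}{54} - 33 = - \frac{1763}{54}$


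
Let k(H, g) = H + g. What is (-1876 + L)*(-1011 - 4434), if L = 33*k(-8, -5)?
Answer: 12550725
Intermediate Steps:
L = -429 (L = 33*(-8 - 5) = 33*(-13) = -429)
(-1876 + L)*(-1011 - 4434) = (-1876 - 429)*(-1011 - 4434) = -2305*(-5445) = 12550725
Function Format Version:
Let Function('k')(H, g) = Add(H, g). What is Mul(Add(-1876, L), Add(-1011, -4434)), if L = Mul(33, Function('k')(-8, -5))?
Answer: 12550725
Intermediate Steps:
L = -429 (L = Mul(33, Add(-8, -5)) = Mul(33, -13) = -429)
Mul(Add(-1876, L), Add(-1011, -4434)) = Mul(Add(-1876, -429), Add(-1011, -4434)) = Mul(-2305, -5445) = 12550725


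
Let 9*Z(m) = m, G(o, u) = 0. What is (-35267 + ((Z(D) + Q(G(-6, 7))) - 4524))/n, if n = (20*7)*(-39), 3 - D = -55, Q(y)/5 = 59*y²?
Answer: 358061/49140 ≈ 7.2865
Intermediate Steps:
Q(y) = 295*y² (Q(y) = 5*(59*y²) = 295*y²)
D = 58 (D = 3 - 1*(-55) = 3 + 55 = 58)
Z(m) = m/9
n = -5460 (n = 140*(-39) = -5460)
(-35267 + ((Z(D) + Q(G(-6, 7))) - 4524))/n = (-35267 + (((⅑)*58 + 295*0²) - 4524))/(-5460) = (-35267 + ((58/9 + 295*0) - 4524))*(-1/5460) = (-35267 + ((58/9 + 0) - 4524))*(-1/5460) = (-35267 + (58/9 - 4524))*(-1/5460) = (-35267 - 40658/9)*(-1/5460) = -358061/9*(-1/5460) = 358061/49140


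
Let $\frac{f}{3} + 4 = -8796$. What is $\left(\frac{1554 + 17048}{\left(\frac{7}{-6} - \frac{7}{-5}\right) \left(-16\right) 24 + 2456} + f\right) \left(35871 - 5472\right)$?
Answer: $- \frac{1582125024035}{1972} \approx -8.0229 \cdot 10^{8}$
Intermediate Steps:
$f = -26400$ ($f = -12 + 3 \left(-8796\right) = -12 - 26388 = -26400$)
$\left(\frac{1554 + 17048}{\left(\frac{7}{-6} - \frac{7}{-5}\right) \left(-16\right) 24 + 2456} + f\right) \left(35871 - 5472\right) = \left(\frac{1554 + 17048}{\left(\frac{7}{-6} - \frac{7}{-5}\right) \left(-16\right) 24 + 2456} - 26400\right) \left(35871 - 5472\right) = \left(\frac{18602}{\left(7 \left(- \frac{1}{6}\right) - - \frac{7}{5}\right) \left(-16\right) 24 + 2456} - 26400\right) 30399 = \left(\frac{18602}{\left(- \frac{7}{6} + \frac{7}{5}\right) \left(-16\right) 24 + 2456} - 26400\right) 30399 = \left(\frac{18602}{\frac{7}{30} \left(-16\right) 24 + 2456} - 26400\right) 30399 = \left(\frac{18602}{\left(- \frac{56}{15}\right) 24 + 2456} - 26400\right) 30399 = \left(\frac{18602}{- \frac{448}{5} + 2456} - 26400\right) 30399 = \left(\frac{18602}{\frac{11832}{5}} - 26400\right) 30399 = \left(18602 \cdot \frac{5}{11832} - 26400\right) 30399 = \left(\frac{46505}{5916} - 26400\right) 30399 = \left(- \frac{156135895}{5916}\right) 30399 = - \frac{1582125024035}{1972}$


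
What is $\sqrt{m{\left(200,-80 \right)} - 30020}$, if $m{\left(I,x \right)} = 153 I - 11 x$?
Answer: $2 \sqrt{365} \approx 38.21$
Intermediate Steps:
$m{\left(I,x \right)} = - 11 x + 153 I$
$\sqrt{m{\left(200,-80 \right)} - 30020} = \sqrt{\left(\left(-11\right) \left(-80\right) + 153 \cdot 200\right) - 30020} = \sqrt{\left(880 + 30600\right) - 30020} = \sqrt{31480 - 30020} = \sqrt{1460} = 2 \sqrt{365}$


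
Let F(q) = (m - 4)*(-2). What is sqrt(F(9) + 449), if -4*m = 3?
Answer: sqrt(1834)/2 ≈ 21.413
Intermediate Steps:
m = -3/4 (m = -1/4*3 = -3/4 ≈ -0.75000)
F(q) = 19/2 (F(q) = (-3/4 - 4)*(-2) = -19/4*(-2) = 19/2)
sqrt(F(9) + 449) = sqrt(19/2 + 449) = sqrt(917/2) = sqrt(1834)/2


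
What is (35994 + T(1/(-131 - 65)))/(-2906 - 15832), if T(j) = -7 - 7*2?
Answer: -3997/2082 ≈ -1.9198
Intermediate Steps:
T(j) = -21 (T(j) = -7 - 14 = -21)
(35994 + T(1/(-131 - 65)))/(-2906 - 15832) = (35994 - 21)/(-2906 - 15832) = 35973/(-18738) = 35973*(-1/18738) = -3997/2082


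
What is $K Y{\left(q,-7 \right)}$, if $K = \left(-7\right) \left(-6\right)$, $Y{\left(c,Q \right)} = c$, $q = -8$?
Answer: $-336$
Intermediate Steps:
$K = 42$
$K Y{\left(q,-7 \right)} = 42 \left(-8\right) = -336$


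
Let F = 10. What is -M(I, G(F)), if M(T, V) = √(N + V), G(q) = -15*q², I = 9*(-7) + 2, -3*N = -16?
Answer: -2*I*√3363/3 ≈ -38.661*I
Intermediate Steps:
N = 16/3 (N = -⅓*(-16) = 16/3 ≈ 5.3333)
I = -61 (I = -63 + 2 = -61)
M(T, V) = √(16/3 + V)
-M(I, G(F)) = -√(48 + 9*(-15*10²))/3 = -√(48 + 9*(-15*100))/3 = -√(48 + 9*(-1500))/3 = -√(48 - 13500)/3 = -√(-13452)/3 = -2*I*√3363/3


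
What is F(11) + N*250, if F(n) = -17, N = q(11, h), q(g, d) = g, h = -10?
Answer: 2733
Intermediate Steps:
N = 11
F(11) + N*250 = -17 + 11*250 = -17 + 2750 = 2733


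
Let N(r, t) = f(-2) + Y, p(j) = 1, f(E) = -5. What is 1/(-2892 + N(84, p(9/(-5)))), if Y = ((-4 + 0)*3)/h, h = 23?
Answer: -23/66643 ≈ -0.00034512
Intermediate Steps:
Y = -12/23 (Y = ((-4 + 0)*3)/23 = -4*3*(1/23) = -12*1/23 = -12/23 ≈ -0.52174)
N(r, t) = -127/23 (N(r, t) = -5 - 12/23 = -127/23)
1/(-2892 + N(84, p(9/(-5)))) = 1/(-2892 - 127/23) = 1/(-66643/23) = -23/66643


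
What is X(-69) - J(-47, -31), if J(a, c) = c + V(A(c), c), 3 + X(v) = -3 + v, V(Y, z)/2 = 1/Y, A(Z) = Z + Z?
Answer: -1363/31 ≈ -43.968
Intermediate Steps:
A(Z) = 2*Z
V(Y, z) = 2/Y
X(v) = -6 + v (X(v) = -3 + (-3 + v) = -6 + v)
J(a, c) = c + 1/c (J(a, c) = c + 2/((2*c)) = c + 2*(1/(2*c)) = c + 1/c)
X(-69) - J(-47, -31) = (-6 - 69) - (-31 + 1/(-31)) = -75 - (-31 - 1/31) = -75 - 1*(-962/31) = -75 + 962/31 = -1363/31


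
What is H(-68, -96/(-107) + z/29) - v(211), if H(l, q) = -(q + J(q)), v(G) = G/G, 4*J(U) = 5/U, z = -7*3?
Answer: -55961765/6665244 ≈ -8.3961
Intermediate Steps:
z = -21
J(U) = 5/(4*U) (J(U) = (5/U)/4 = 5/(4*U))
v(G) = 1
H(l, q) = -q - 5/(4*q) (H(l, q) = -(q + 5/(4*q)) = -q - 5/(4*q))
H(-68, -96/(-107) + z/29) - v(211) = (-(-96/(-107) - 21/29) - 5/(4*(-96/(-107) - 21/29))) - 1*1 = (-(-96*(-1/107) - 21*1/29) - 5/(4*(-96*(-1/107) - 21*1/29))) - 1 = (-(96/107 - 21/29) - 5/(4*(96/107 - 21/29))) - 1 = (-1*537/3103 - 5/(4*537/3103)) - 1 = (-537/3103 - 5/4*3103/537) - 1 = (-537/3103 - 15515/2148) - 1 = -49296521/6665244 - 1 = -55961765/6665244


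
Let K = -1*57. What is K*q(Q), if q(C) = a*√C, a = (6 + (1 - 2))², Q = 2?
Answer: -1425*√2 ≈ -2015.3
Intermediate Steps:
K = -57
a = 25 (a = (6 - 1)² = 5² = 25)
q(C) = 25*√C
K*q(Q) = -1425*√2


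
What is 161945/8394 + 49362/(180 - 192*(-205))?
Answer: 284068747/13829115 ≈ 20.541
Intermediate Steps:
161945/8394 + 49362/(180 - 192*(-205)) = 161945*(1/8394) + 49362/(180 + 39360) = 161945/8394 + 49362/39540 = 161945/8394 + 49362*(1/39540) = 161945/8394 + 8227/6590 = 284068747/13829115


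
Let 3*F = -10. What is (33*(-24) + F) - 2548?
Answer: -10030/3 ≈ -3343.3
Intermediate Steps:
F = -10/3 (F = (1/3)*(-10) = -10/3 ≈ -3.3333)
(33*(-24) + F) - 2548 = (33*(-24) - 10/3) - 2548 = (-792 - 10/3) - 2548 = -2386/3 - 2548 = -10030/3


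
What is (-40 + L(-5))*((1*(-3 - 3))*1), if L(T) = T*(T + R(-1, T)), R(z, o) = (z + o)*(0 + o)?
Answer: 990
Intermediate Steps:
R(z, o) = o*(o + z) (R(z, o) = (o + z)*o = o*(o + z))
L(T) = T*(T + T*(-1 + T)) (L(T) = T*(T + T*(T - 1)) = T*(T + T*(-1 + T)))
(-40 + L(-5))*((1*(-3 - 3))*1) = (-40 + (-5)³)*((1*(-3 - 3))*1) = (-40 - 125)*((1*(-6))*1) = -(-990) = -165*(-6) = 990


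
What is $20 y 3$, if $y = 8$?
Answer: $480$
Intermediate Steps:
$20 y 3 = 20 \cdot 8 \cdot 3 = 160 \cdot 3 = 480$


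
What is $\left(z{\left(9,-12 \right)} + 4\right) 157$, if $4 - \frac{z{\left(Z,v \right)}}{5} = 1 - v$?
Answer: $-6437$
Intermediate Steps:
$z{\left(Z,v \right)} = 15 + 5 v$ ($z{\left(Z,v \right)} = 20 - 5 \left(1 - v\right) = 20 + \left(-5 + 5 v\right) = 15 + 5 v$)
$\left(z{\left(9,-12 \right)} + 4\right) 157 = \left(\left(15 + 5 \left(-12\right)\right) + 4\right) 157 = \left(\left(15 - 60\right) + 4\right) 157 = \left(-45 + 4\right) 157 = \left(-41\right) 157 = -6437$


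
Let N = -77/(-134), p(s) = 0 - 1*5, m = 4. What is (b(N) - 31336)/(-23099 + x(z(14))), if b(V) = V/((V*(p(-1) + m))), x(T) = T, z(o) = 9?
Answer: 31337/23090 ≈ 1.3572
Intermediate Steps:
p(s) = -5 (p(s) = 0 - 5 = -5)
N = 77/134 (N = -77*(-1/134) = 77/134 ≈ 0.57463)
b(V) = -1 (b(V) = V/((V*(-5 + 4))) = V/((V*(-1))) = V/((-V)) = V*(-1/V) = -1)
(b(N) - 31336)/(-23099 + x(z(14))) = (-1 - 31336)/(-23099 + 9) = -31337/(-23090) = -31337*(-1/23090) = 31337/23090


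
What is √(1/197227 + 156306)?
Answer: √6080067304517101/197227 ≈ 395.36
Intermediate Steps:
√(1/197227 + 156306) = √(30827763463/197227) = √6080067304517101/197227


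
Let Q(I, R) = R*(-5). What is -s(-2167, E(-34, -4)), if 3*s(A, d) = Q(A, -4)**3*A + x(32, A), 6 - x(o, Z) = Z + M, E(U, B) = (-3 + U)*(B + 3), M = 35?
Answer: 5777954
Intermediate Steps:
Q(I, R) = -5*R
E(U, B) = (-3 + U)*(3 + B)
x(o, Z) = -29 - Z (x(o, Z) = 6 - (Z + 35) = 6 - (35 + Z) = 6 + (-35 - Z) = -29 - Z)
s(A, d) = -29/3 + 7999*A/3 (s(A, d) = ((-5*(-4))**3*A + (-29 - A))/3 = (20**3*A + (-29 - A))/3 = (8000*A + (-29 - A))/3 = (-29 + 7999*A)/3 = -29/3 + 7999*A/3)
-s(-2167, E(-34, -4)) = -(-29/3 + (7999/3)*(-2167)) = -(-29/3 - 17333833/3) = -1*(-5777954) = 5777954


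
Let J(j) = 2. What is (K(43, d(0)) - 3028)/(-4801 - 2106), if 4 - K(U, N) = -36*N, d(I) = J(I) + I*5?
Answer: 2952/6907 ≈ 0.42739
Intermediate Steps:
d(I) = 2 + 5*I (d(I) = 2 + I*5 = 2 + 5*I)
K(U, N) = 4 + 36*N (K(U, N) = 4 - (-36)*N = 4 + 36*N)
(K(43, d(0)) - 3028)/(-4801 - 2106) = ((4 + 36*(2 + 5*0)) - 3028)/(-4801 - 2106) = ((4 + 36*(2 + 0)) - 3028)/(-6907) = ((4 + 36*2) - 3028)*(-1/6907) = ((4 + 72) - 3028)*(-1/6907) = (76 - 3028)*(-1/6907) = -2952*(-1/6907) = 2952/6907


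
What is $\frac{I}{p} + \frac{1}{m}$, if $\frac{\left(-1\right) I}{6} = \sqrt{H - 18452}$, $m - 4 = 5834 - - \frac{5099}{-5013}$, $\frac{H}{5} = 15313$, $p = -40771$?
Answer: $\frac{5013}{29260795} + \frac{18 \sqrt{6457}}{40771} \approx 0.035647$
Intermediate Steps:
$H = 76565$ ($H = 5 \cdot 15313 = 76565$)
$m = \frac{29260795}{5013}$ ($m = 4 + \left(5834 - - \frac{5099}{-5013}\right) = 4 + \left(5834 - \left(-5099\right) \left(- \frac{1}{5013}\right)\right) = 4 + \left(5834 - \frac{5099}{5013}\right) = 4 + \frac{29240743}{5013} = \frac{29260795}{5013} \approx 5837.0$)
$I = - 18 \sqrt{6457}$ ($I = - 6 \sqrt{76565 - 18452} = - 6 \sqrt{58113} = - 6 \cdot 3 \sqrt{6457} = - 18 \sqrt{6457} \approx -1446.4$)
$\frac{I}{p} + \frac{1}{m} = \frac{\left(-18\right) \sqrt{6457}}{-40771} + \frac{1}{\frac{29260795}{5013}} = - 18 \sqrt{6457} \left(- \frac{1}{40771}\right) + \frac{5013}{29260795} = \frac{18 \sqrt{6457}}{40771} + \frac{5013}{29260795} = \frac{5013}{29260795} + \frac{18 \sqrt{6457}}{40771}$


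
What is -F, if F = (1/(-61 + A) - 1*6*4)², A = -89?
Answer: -12967201/22500 ≈ -576.32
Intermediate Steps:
F = 12967201/22500 (F = (1/(-61 - 89) - 1*6*4)² = (1/(-150) - 6*4)² = (-1/150 - 24)² = (-3601/150)² = 12967201/22500 ≈ 576.32)
-F = -1*12967201/22500 = -12967201/22500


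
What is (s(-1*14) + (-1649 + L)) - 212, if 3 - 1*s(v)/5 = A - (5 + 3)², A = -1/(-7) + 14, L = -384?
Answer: -13865/7 ≈ -1980.7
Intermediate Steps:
A = 99/7 (A = -1*(-⅐) + 14 = ⅐ + 14 = 99/7 ≈ 14.143)
s(v) = 1850/7 (s(v) = 15 - 5*(99/7 - (5 + 3)²) = 15 - 5*(99/7 - 1*8²) = 15 - 5*(99/7 - 1*64) = 15 - 5*(99/7 - 64) = 15 - 5*(-349/7) = 15 + 1745/7 = 1850/7)
(s(-1*14) + (-1649 + L)) - 212 = (1850/7 + (-1649 - 384)) - 212 = (1850/7 - 2033) - 212 = -12381/7 - 212 = -13865/7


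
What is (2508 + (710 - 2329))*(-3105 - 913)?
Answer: -3572002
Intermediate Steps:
(2508 + (710 - 2329))*(-3105 - 913) = (2508 - 1619)*(-4018) = 889*(-4018) = -3572002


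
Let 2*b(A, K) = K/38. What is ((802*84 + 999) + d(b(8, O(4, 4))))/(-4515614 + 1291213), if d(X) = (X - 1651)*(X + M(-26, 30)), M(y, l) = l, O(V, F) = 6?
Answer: -27015843/4656035044 ≈ -0.0058023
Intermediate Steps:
b(A, K) = K/76 (b(A, K) = (K/38)/2 = K/76)
d(X) = (-1651 + X)*(30 + X) (d(X) = (X - 1651)*(X + 30) = (-1651 + X)*(30 + X))
((802*84 + 999) + d(b(8, O(4, 4))))/(-4515614 + 1291213) = ((802*84 + 999) + (-49530 + ((1/76)*6)² - 1621*6/76))/(-4515614 + 1291213) = ((67368 + 999) + (-49530 + (3/38)² - 1621*3/38))/(-3224401) = (68367 + (-49530 + 9/1444 - 4863/38))*(-1/3224401) = (68367 - 71706105/1444)*(-1/3224401) = (27015843/1444)*(-1/3224401) = -27015843/4656035044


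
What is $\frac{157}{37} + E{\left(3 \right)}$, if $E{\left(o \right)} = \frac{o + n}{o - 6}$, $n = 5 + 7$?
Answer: $- \frac{28}{37} \approx -0.75676$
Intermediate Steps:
$n = 12$
$E{\left(o \right)} = \frac{12 + o}{-6 + o}$ ($E{\left(o \right)} = \frac{o + 12}{o - 6} = \frac{12 + o}{-6 + o}$)
$\frac{157}{37} + E{\left(3 \right)} = \frac{157}{37} + \frac{12 + 3}{-6 + 3} = 157 \cdot \frac{1}{37} + \frac{1}{-3} \cdot 15 = \frac{157}{37} - 5 = - \frac{28}{37}$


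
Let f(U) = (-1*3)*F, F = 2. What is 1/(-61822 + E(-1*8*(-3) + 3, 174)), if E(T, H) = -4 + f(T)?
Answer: -1/61832 ≈ -1.6173e-5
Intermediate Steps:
f(U) = -6 (f(U) = -1*3*2 = -3*2 = -6)
E(T, H) = -10 (E(T, H) = -4 - 6 = -10)
1/(-61822 + E(-1*8*(-3) + 3, 174)) = 1/(-61822 - 10) = 1/(-61832) = -1/61832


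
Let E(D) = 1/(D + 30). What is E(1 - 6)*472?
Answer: 472/25 ≈ 18.880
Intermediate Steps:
E(D) = 1/(30 + D)
E(1 - 6)*472 = 472/(30 + (1 - 6)) = 472/(30 - 5) = 472/25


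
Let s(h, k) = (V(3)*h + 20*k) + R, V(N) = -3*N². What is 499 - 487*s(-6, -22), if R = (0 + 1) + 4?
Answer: 133450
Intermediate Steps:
R = 5 (R = 1 + 4 = 5)
s(h, k) = 5 - 27*h + 20*k (s(h, k) = ((-3*3²)*h + 20*k) + 5 = ((-3*9)*h + 20*k) + 5 = (-27*h + 20*k) + 5 = 5 - 27*h + 20*k)
499 - 487*s(-6, -22) = 499 - 487*(5 - 27*(-6) + 20*(-22)) = 499 - 487*(5 + 162 - 440) = 499 - 487*(-273) = 499 + 132951 = 133450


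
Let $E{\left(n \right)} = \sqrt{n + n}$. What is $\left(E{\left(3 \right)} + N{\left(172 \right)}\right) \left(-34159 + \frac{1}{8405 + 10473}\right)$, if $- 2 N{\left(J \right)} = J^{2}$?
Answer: $\frac{4769337232996}{9439} - \frac{644853601 \sqrt{6}}{18878} \approx 5.052 \cdot 10^{8}$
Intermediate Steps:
$E{\left(n \right)} = \sqrt{2} \sqrt{n}$ ($E{\left(n \right)} = \sqrt{2 n} = \sqrt{2} \sqrt{n}$)
$N{\left(J \right)} = - \frac{J^{2}}{2}$
$\left(E{\left(3 \right)} + N{\left(172 \right)}\right) \left(-34159 + \frac{1}{8405 + 10473}\right) = \left(\sqrt{2} \sqrt{3} - \frac{172^{2}}{2}\right) \left(-34159 + \frac{1}{8405 + 10473}\right) = \left(\sqrt{6} - 14792\right) \left(-34159 + \frac{1}{18878}\right) = \left(-14792 + \sqrt{6}\right) \left(- \frac{644853601}{18878}\right) = \frac{4769337232996}{9439} - \frac{644853601 \sqrt{6}}{18878}$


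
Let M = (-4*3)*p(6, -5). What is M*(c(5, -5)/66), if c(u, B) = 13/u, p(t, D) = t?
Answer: -156/55 ≈ -2.8364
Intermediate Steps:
M = -72 (M = -4*3*6 = -12*6 = -72)
M*(c(5, -5)/66) = -72*13/5/66 = -72*13*(⅕)/66 = -936/(5*66) = -72*13/330 = -156/55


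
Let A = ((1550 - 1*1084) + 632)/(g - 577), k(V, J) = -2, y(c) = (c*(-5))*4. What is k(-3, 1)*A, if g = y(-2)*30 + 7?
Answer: -122/35 ≈ -3.4857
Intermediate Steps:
y(c) = -20*c (y(c) = -5*c*4 = -20*c)
g = 1207 (g = -20*(-2)*30 + 7 = 40*30 + 7 = 1200 + 7 = 1207)
A = 61/35 (A = ((1550 - 1*1084) + 632)/(1207 - 577) = ((1550 - 1084) + 632)/630 = (466 + 632)*(1/630) = 1098*(1/630) = 61/35 ≈ 1.7429)
k(-3, 1)*A = -2*61/35 = -122/35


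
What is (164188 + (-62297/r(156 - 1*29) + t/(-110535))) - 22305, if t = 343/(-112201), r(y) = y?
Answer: 222703248982583101/1575071466945 ≈ 1.4139e+5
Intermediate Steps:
t = -343/112201 (t = 343*(-1/112201) = -343/112201 ≈ -0.0030570)
(164188 + (-62297/r(156 - 1*29) + t/(-110535))) - 22305 = (164188 + (-62297/(156 - 1*29) - 343/112201/(-110535))) - 22305 = (164188 + (-62297/(156 - 29) - 343/112201*(-1/110535))) - 22305 = (164188 + (-62297/127 + 343/12402137535)) - 22305 = (164188 - 772615961974334/1575071466945) - 22305 = 257835218052791326/1575071466945 - 22305 = 222703248982583101/1575071466945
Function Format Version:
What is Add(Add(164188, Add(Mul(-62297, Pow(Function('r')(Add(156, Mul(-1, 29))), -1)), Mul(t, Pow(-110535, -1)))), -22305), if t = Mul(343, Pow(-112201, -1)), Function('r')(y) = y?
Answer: Rational(222703248982583101, 1575071466945) ≈ 1.4139e+5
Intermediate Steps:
t = Rational(-343, 112201) (t = Mul(343, Rational(-1, 112201)) = Rational(-343, 112201) ≈ -0.0030570)
Add(Add(164188, Add(Mul(-62297, Pow(Function('r')(Add(156, Mul(-1, 29))), -1)), Mul(t, Pow(-110535, -1)))), -22305) = Add(Add(164188, Add(Mul(-62297, Pow(Add(156, Mul(-1, 29)), -1)), Mul(Rational(-343, 112201), Pow(-110535, -1)))), -22305) = Add(Add(164188, Add(Mul(-62297, Pow(Add(156, -29), -1)), Mul(Rational(-343, 112201), Rational(-1, 110535)))), -22305) = Add(Add(164188, Add(Mul(-62297, Pow(127, -1)), Rational(343, 12402137535))), -22305) = Add(Add(164188, Add(Mul(-62297, Rational(1, 127)), Rational(343, 12402137535))), -22305) = Add(Add(164188, Add(Rational(-62297, 127), Rational(343, 12402137535))), -22305) = Add(Add(164188, Rational(-772615961974334, 1575071466945)), -22305) = Add(Rational(257835218052791326, 1575071466945), -22305) = Rational(222703248982583101, 1575071466945)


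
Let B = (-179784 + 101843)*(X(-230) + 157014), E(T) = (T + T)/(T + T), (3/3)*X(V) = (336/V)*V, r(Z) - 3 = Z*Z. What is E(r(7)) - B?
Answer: 12264016351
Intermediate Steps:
r(Z) = 3 + Z² (r(Z) = 3 + Z*Z = 3 + Z²)
X(V) = 336 (X(V) = (336/V)*V = 336)
E(T) = 1 (E(T) = (2*T)/((2*T)) = (2*T)*(1/(2*T)) = 1)
B = -12264016350 (B = (-179784 + 101843)*(336 + 157014) = -77941*157350 = -12264016350)
E(r(7)) - B = 1 - 1*(-12264016350) = 1 + 12264016350 = 12264016351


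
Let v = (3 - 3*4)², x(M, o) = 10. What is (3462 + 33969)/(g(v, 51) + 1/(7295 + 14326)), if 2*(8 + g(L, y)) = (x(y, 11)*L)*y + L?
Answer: 1618591302/894568877 ≈ 1.8094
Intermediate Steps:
v = 81 (v = (3 - 12)² = (-9)² = 81)
g(L, y) = -8 + L/2 + 5*L*y (g(L, y) = -8 + ((10*L)*y + L)/2 = -8 + (10*L*y + L)/2 = -8 + (L + 10*L*y)/2 = -8 + (L/2 + 5*L*y) = -8 + L/2 + 5*L*y)
(3462 + 33969)/(g(v, 51) + 1/(7295 + 14326)) = (3462 + 33969)/((-8 + (½)*81 + 5*81*51) + 1/(7295 + 14326)) = 37431/((-8 + 81/2 + 20655) + 1/21621) = 37431/(41375/2 + 1/21621) = 37431/(894568877/43242) = 37431*(43242/894568877) = 1618591302/894568877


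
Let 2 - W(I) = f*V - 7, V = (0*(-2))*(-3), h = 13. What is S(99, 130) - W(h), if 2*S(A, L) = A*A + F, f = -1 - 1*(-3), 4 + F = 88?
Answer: 9867/2 ≈ 4933.5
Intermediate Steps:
F = 84 (F = -4 + 88 = 84)
f = 2 (f = -1 + 3 = 2)
V = 0 (V = 0*(-3) = 0)
S(A, L) = 42 + A**2/2 (S(A, L) = (A*A + 84)/2 = (A**2 + 84)/2 = (84 + A**2)/2 = 42 + A**2/2)
W(I) = 9 (W(I) = 2 - (2*0 - 7) = 2 - (0 - 7) = 2 - 1*(-7) = 2 + 7 = 9)
S(99, 130) - W(h) = (42 + (1/2)*99**2) - 1*9 = (42 + (1/2)*9801) - 9 = (42 + 9801/2) - 9 = 9885/2 - 9 = 9867/2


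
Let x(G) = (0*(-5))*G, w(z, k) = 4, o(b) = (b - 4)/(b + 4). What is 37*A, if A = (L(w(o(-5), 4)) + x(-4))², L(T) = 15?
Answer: 8325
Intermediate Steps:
o(b) = (-4 + b)/(4 + b)
x(G) = 0 (x(G) = 0*G = 0)
A = 225 (A = (15 + 0)² = 15² = 225)
37*A = 37*225 = 8325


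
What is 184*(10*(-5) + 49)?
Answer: -184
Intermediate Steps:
184*(10*(-5) + 49) = 184*(-50 + 49) = 184*(-1) = -184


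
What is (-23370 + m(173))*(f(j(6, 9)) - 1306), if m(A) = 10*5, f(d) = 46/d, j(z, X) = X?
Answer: 273030560/9 ≈ 3.0337e+7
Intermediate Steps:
m(A) = 50
(-23370 + m(173))*(f(j(6, 9)) - 1306) = (-23370 + 50)*(46/9 - 1306) = -23320*(46*(⅑) - 1306) = -23320*(46/9 - 1306) = -23320*(-11708/9) = 273030560/9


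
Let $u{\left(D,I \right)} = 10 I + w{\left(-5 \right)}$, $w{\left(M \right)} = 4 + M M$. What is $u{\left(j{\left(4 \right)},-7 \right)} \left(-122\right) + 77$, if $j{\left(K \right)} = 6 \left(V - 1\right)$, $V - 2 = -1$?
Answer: $5079$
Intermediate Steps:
$V = 1$ ($V = 2 - 1 = 1$)
$j{\left(K \right)} = 0$ ($j{\left(K \right)} = 6 \left(1 - 1\right) = 6 \cdot 0 = 0$)
$w{\left(M \right)} = 4 + M^{2}$
$u{\left(D,I \right)} = 29 + 10 I$ ($u{\left(D,I \right)} = 10 I + \left(4 + \left(-5\right)^{2}\right) = 10 I + \left(4 + 25\right) = 10 I + 29 = 29 + 10 I$)
$u{\left(j{\left(4 \right)},-7 \right)} \left(-122\right) + 77 = \left(29 + 10 \left(-7\right)\right) \left(-122\right) + 77 = \left(29 - 70\right) \left(-122\right) + 77 = \left(-41\right) \left(-122\right) + 77 = 5002 + 77 = 5079$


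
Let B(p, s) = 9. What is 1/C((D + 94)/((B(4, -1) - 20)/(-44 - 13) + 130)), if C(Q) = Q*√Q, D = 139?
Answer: 7421*√98558301/176384961 ≈ 0.41768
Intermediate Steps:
C(Q) = Q^(3/2)
1/C((D + 94)/((B(4, -1) - 20)/(-44 - 13) + 130)) = 1/(((139 + 94)/((9 - 20)/(-44 - 13) + 130))^(3/2)) = 1/((233/(-11/(-57) + 130))^(3/2)) = 1/((233/(-11*(-1/57) + 130))^(3/2)) = 1/((233/(11/57 + 130))^(3/2)) = 1/((233/(7421/57))^(3/2)) = 1/((233*(57/7421))^(3/2)) = 1/((13281/7421)^(3/2)) = 1/(13281*√98558301/55071241) = 7421*√98558301/176384961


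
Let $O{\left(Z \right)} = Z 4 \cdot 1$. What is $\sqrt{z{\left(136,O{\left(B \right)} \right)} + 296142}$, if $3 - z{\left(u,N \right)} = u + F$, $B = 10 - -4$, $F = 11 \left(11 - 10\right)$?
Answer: $\sqrt{295998} \approx 544.06$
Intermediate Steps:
$F = 11$ ($F = 11 \cdot 1 = 11$)
$B = 14$ ($B = 10 + 4 = 14$)
$O{\left(Z \right)} = 4 Z$ ($O{\left(Z \right)} = 4 Z 1 = 4 Z$)
$z{\left(u,N \right)} = -8 - u$ ($z{\left(u,N \right)} = 3 - \left(u + 11\right) = 3 - \left(11 + u\right) = -8 - u$)
$\sqrt{z{\left(136,O{\left(B \right)} \right)} + 296142} = \sqrt{\left(-8 - 136\right) + 296142} = \sqrt{-144 + 296142} = \sqrt{295998}$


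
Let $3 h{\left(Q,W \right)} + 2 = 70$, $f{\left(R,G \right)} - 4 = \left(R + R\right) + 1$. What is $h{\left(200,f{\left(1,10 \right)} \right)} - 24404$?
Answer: $- \frac{73144}{3} \approx -24381.0$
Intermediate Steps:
$f{\left(R,G \right)} = 5 + 2 R$ ($f{\left(R,G \right)} = 4 + \left(\left(R + R\right) + 1\right) = 4 + \left(2 R + 1\right) = 4 + \left(1 + 2 R\right) = 5 + 2 R$)
$h{\left(Q,W \right)} = \frac{68}{3}$ ($h{\left(Q,W \right)} = - \frac{2}{3} + \frac{1}{3} \cdot 70 = - \frac{2}{3} + \frac{70}{3} = \frac{68}{3}$)
$h{\left(200,f{\left(1,10 \right)} \right)} - 24404 = \frac{68}{3} - 24404 = - \frac{73144}{3}$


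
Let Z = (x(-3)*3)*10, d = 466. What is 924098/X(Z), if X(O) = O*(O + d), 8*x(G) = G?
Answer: -14785568/81855 ≈ -180.63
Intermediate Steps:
x(G) = G/8
Z = -45/4 (Z = (((⅛)*(-3))*3)*10 = -3/8*3*10 = -9/8*10 = -45/4 ≈ -11.250)
X(O) = O*(466 + O) (X(O) = O*(O + 466) = O*(466 + O))
924098/X(Z) = 924098/((-45*(466 - 45/4)/4)) = 924098/((-45/4*1819/4)) = 924098/(-81855/16) = 924098*(-16/81855) = -14785568/81855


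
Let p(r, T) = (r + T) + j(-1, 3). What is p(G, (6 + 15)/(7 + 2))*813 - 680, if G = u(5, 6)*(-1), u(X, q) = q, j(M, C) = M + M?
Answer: -5287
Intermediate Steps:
j(M, C) = 2*M
G = -6 (G = 6*(-1) = -6)
p(r, T) = -2 + T + r (p(r, T) = (r + T) + 2*(-1) = (T + r) - 2 = -2 + T + r)
p(G, (6 + 15)/(7 + 2))*813 - 680 = (-2 + (6 + 15)/(7 + 2) - 6)*813 - 680 = (-2 + 21/9 - 6)*813 - 680 = (-2 + 21*(⅑) - 6)*813 - 680 = (-2 + 7/3 - 6)*813 - 680 = -17/3*813 - 680 = -4607 - 680 = -5287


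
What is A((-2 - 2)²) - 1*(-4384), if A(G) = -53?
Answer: 4331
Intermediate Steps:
A((-2 - 2)²) - 1*(-4384) = -53 - 1*(-4384) = -53 + 4384 = 4331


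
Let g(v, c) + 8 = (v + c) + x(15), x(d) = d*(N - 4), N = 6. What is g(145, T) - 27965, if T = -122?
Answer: -27920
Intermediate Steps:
x(d) = 2*d (x(d) = d*(6 - 4) = d*2 = 2*d)
g(v, c) = 22 + c + v (g(v, c) = -8 + ((v + c) + 2*15) = -8 + ((c + v) + 30) = -8 + (30 + c + v) = 22 + c + v)
g(145, T) - 27965 = (22 - 122 + 145) - 27965 = 45 - 27965 = -27920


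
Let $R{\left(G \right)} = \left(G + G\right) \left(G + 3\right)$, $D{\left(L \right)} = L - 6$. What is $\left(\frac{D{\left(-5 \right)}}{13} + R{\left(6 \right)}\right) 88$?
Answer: $\frac{122584}{13} \approx 9429.5$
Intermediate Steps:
$D{\left(L \right)} = -6 + L$
$R{\left(G \right)} = 2 G \left(3 + G\right)$
$\left(\frac{D{\left(-5 \right)}}{13} + R{\left(6 \right)}\right) 88 = \left(\frac{-6 - 5}{13} + 2 \cdot 6 \left(3 + 6\right)\right) 88 = \left(\left(-11\right) \frac{1}{13} + 2 \cdot 6 \cdot 9\right) 88 = \left(- \frac{11}{13} + 108\right) 88 = \frac{1393}{13} \cdot 88 = \frac{122584}{13}$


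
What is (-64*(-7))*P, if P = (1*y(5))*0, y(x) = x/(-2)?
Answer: 0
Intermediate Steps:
y(x) = -x/2 (y(x) = x*(-½) = -x/2)
P = 0 (P = (1*(-½*5))*0 = (1*(-5/2))*0 = -5/2*0 = 0)
(-64*(-7))*P = -64*(-7)*0 = 448*0 = 0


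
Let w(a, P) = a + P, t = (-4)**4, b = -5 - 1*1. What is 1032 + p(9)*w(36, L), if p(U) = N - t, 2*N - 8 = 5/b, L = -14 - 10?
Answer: -1997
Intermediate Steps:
b = -6 (b = -5 - 1 = -6)
L = -24
t = 256
w(a, P) = P + a
N = 43/12 (N = 4 + (5/(-6))/2 = 4 + (5*(-1/6))/2 = 4 + (1/2)*(-5/6) = 4 - 5/12 = 43/12 ≈ 3.5833)
p(U) = -3029/12 (p(U) = 43/12 - 1*256 = 43/12 - 256 = -3029/12)
1032 + p(9)*w(36, L) = 1032 - 3029*(-24 + 36)/12 = 1032 - 3029/12*12 = 1032 - 3029 = -1997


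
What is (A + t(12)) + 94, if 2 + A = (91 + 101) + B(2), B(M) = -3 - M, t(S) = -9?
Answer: 270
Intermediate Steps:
A = 185 (A = -2 + ((91 + 101) + (-3 - 1*2)) = -2 + (192 + (-3 - 2)) = -2 + (192 - 5) = -2 + 187 = 185)
(A + t(12)) + 94 = (185 - 9) + 94 = 176 + 94 = 270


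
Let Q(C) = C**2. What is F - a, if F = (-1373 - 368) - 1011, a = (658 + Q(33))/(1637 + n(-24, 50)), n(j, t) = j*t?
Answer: -1204371/437 ≈ -2756.0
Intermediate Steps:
a = 1747/437 (a = (658 + 33**2)/(1637 - 24*50) = (658 + 1089)/(1637 - 1200) = 1747/437 ≈ 3.9977)
F = -2752 (F = -1741 - 1011 = -2752)
F - a = -2752 - 1*1747/437 = -2752 - 1747/437 = -1204371/437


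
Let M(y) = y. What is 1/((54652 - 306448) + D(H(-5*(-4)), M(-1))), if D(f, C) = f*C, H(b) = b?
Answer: -1/251816 ≈ -3.9712e-6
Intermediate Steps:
D(f, C) = C*f
1/((54652 - 306448) + D(H(-5*(-4)), M(-1))) = 1/((54652 - 306448) - (-5)*(-4)) = 1/(-251796 - 1*20) = 1/(-251796 - 20) = 1/(-251816) = -1/251816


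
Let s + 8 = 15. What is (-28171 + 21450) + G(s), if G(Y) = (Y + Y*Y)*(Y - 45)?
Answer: -8849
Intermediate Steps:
s = 7 (s = -8 + 15 = 7)
G(Y) = (-45 + Y)*(Y + Y**2) (G(Y) = (Y + Y**2)*(-45 + Y) = (-45 + Y)*(Y + Y**2))
(-28171 + 21450) + G(s) = (-28171 + 21450) + 7*(-45 + 7**2 - 44*7) = -6721 + 7*(-45 + 49 - 308) = -6721 + 7*(-304) = -6721 - 2128 = -8849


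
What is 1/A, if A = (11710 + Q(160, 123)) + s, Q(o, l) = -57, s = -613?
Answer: 1/11040 ≈ 9.0580e-5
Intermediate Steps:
A = 11040 (A = (11710 - 57) - 613 = 11653 - 613 = 11040)
1/A = 1/11040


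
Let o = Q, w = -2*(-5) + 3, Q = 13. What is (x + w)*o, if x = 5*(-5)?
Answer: -156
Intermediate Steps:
x = -25
w = 13 (w = 10 + 3 = 13)
o = 13
(x + w)*o = (-25 + 13)*13 = -12*13 = -156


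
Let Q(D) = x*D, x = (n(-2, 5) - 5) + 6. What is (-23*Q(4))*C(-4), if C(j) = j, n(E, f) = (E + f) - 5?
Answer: -368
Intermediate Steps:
n(E, f) = -5 + E + f
x = -1 (x = ((-5 - 2 + 5) - 5) + 6 = (-2 - 5) + 6 = -7 + 6 = -1)
Q(D) = -D
(-23*Q(4))*C(-4) = -(-23)*4*(-4) = -23*(-4)*(-4) = 92*(-4) = -368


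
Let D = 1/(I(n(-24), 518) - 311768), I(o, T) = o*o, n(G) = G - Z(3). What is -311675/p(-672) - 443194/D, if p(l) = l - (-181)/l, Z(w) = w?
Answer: 12455216981182918/90353 ≈ 1.3785e+11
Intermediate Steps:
p(l) = l + 181/l
n(G) = -3 + G (n(G) = G - 1*3 = G - 3 = -3 + G)
I(o, T) = o²
D = -1/311039 (D = 1/((-3 - 24)² - 311768) = 1/((-27)² - 311768) = 1/(729 - 311768) = 1/(-311039) = -1/311039 ≈ -3.2150e-6)
-311675/p(-672) - 443194/D = -311675/(-672 + 181/(-672)) - 443194/(-1/311039) = -311675/(-672 + 181*(-1/672)) - 443194*(-311039) = -311675/(-672 - 181/672) + 137850618566 = -311675/(-451765/672) + 137850618566 = -311675*(-672/451765) + 137850618566 = 41889120/90353 + 137850618566 = 12455216981182918/90353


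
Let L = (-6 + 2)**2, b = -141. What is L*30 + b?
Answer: 339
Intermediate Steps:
L = 16 (L = (-4)**2 = 16)
L*30 + b = 16*30 - 141 = 480 - 141 = 339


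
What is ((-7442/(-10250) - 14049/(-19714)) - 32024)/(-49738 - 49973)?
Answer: 3235375465081/10074226101750 ≈ 0.32115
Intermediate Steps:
((-7442/(-10250) - 14049/(-19714)) - 32024)/(-49738 - 49973) = ((-7442*(-1/10250) - 14049*(-1/19714)) - 32024)/(-99711) = ((3721/5125 + 14049/19714) - 32024)*(-1/99711) = (145356919/101034250 - 32024)*(-1/99711) = -3235375465081/101034250*(-1/99711) = 3235375465081/10074226101750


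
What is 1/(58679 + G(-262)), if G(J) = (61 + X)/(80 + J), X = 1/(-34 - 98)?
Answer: 24024/1409696245 ≈ 1.7042e-5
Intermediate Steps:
X = -1/132 (X = 1/(-132) = -1/132 ≈ -0.0075758)
G(J) = 8051/(132*(80 + J)) (G(J) = (61 - 1/132)/(80 + J) = 8051/(132*(80 + J)))
1/(58679 + G(-262)) = 1/(58679 + 8051/(132*(80 - 262))) = 1/(58679 + (8051/132)/(-182)) = 1/(58679 + (8051/132)*(-1/182)) = 1/(58679 - 8051/24024) = 1/(1409696245/24024) = 24024/1409696245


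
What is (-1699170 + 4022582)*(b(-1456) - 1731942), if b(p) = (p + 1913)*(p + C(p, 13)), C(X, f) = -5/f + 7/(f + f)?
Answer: -5570117098910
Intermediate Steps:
C(X, f) = -3/(2*f) (C(X, f) = -5/f + 7/((2*f)) = -5/f + 7*(1/(2*f)) = -5/f + 7/(2*f) = -3/(2*f))
b(p) = (1913 + p)*(-3/26 + p) (b(p) = (p + 1913)*(p - 3/2/13) = (1913 + p)*(p - 3/2*1/13) = (1913 + p)*(p - 3/26) = (1913 + p)*(-3/26 + p))
(-1699170 + 4022582)*(b(-1456) - 1731942) = (-1699170 + 4022582)*((-5739/26 + (-1456)² + (49735/26)*(-1456)) - 1731942) = 2323412*((-5739/26 + 2119936 - 2785160) - 1731942) = 2323412*(-17301563/26 - 1731942) = 2323412*(-62332055/26) = -5570117098910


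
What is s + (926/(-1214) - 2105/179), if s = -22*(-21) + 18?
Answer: 50792828/108653 ≈ 467.48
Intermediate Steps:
s = 480 (s = 462 + 18 = 480)
s + (926/(-1214) - 2105/179) = 480 + (926/(-1214) - 2105/179) = 480 + (926*(-1/1214) - 2105*1/179) = 480 + (-463/607 - 2105/179) = 480 - 1360612/108653 = 50792828/108653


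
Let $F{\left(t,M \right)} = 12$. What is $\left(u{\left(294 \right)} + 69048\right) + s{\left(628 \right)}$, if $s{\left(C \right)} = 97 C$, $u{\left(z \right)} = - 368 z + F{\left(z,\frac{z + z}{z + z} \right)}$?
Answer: $21784$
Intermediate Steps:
$u{\left(z \right)} = 12 - 368 z$ ($u{\left(z \right)} = - 368 z + 12 = 12 - 368 z$)
$\left(u{\left(294 \right)} + 69048\right) + s{\left(628 \right)} = \left(\left(12 - 108192\right) + 69048\right) + 97 \cdot 628 = \left(\left(12 - 108192\right) + 69048\right) + 60916 = \left(-108180 + 69048\right) + 60916 = -39132 + 60916 = 21784$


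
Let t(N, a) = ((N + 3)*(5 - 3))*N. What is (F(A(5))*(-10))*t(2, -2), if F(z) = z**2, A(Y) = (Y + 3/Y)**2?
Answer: -4917248/25 ≈ -1.9669e+5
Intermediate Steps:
t(N, a) = N*(6 + 2*N) (t(N, a) = ((3 + N)*2)*N = (6 + 2*N)*N = N*(6 + 2*N))
(F(A(5))*(-10))*t(2, -2) = (((3 + 5**2)**2/5**2)**2*(-10))*(2*2*(3 + 2)) = (((3 + 25)**2/25)**2*(-10))*(2*2*5) = (((1/25)*28**2)**2*(-10))*20 = (((1/25)*784)**2*(-10))*20 = ((784/25)**2*(-10))*20 = ((614656/625)*(-10))*20 = -1229312/125*20 = -4917248/25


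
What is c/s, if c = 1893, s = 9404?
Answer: 1893/9404 ≈ 0.20130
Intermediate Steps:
c/s = 1893/9404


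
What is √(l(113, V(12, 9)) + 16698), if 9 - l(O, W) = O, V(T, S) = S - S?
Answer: √16594 ≈ 128.82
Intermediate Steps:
V(T, S) = 0
l(O, W) = 9 - O
√(l(113, V(12, 9)) + 16698) = √((9 - 1*113) + 16698) = √((9 - 113) + 16698) = √(-104 + 16698) = √16594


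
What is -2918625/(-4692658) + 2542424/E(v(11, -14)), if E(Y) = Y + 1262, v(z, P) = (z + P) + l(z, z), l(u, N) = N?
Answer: 5967216488371/2979837830 ≈ 2002.5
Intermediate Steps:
v(z, P) = P + 2*z (v(z, P) = (z + P) + z = (P + z) + z = P + 2*z)
E(Y) = 1262 + Y
-2918625/(-4692658) + 2542424/E(v(11, -14)) = -2918625/(-4692658) + 2542424/(1262 + (-14 + 2*11)) = -2918625*(-1/4692658) + 2542424/(1262 + (-14 + 22)) = 2918625/4692658 + 2542424/(1262 + 8) = 2918625/4692658 + 2542424/1270 = 2918625/4692658 + 2542424*(1/1270) = 2918625/4692658 + 1271212/635 = 5967216488371/2979837830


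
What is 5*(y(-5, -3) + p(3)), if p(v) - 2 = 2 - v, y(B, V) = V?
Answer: -10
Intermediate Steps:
p(v) = 4 - v (p(v) = 2 + (2 - v) = 4 - v)
5*(y(-5, -3) + p(3)) = 5*(-3 + (4 - 1*3)) = 5*(-3 + (4 - 3)) = 5*(-3 + 1) = 5*(-2) = -10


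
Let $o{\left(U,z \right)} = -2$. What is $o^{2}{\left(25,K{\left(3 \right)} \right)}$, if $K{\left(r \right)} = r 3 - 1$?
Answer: $4$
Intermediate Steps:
$K{\left(r \right)} = -1 + 3 r$ ($K{\left(r \right)} = 3 r - 1 = -1 + 3 r$)
$o^{2}{\left(25,K{\left(3 \right)} \right)} = \left(-2\right)^{2} = 4$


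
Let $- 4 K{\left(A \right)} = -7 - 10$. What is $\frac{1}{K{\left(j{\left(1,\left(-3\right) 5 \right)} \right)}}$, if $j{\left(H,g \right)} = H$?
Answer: $\frac{4}{17} \approx 0.23529$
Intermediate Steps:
$K{\left(A \right)} = \frac{17}{4}$ ($K{\left(A \right)} = - \frac{-7 - 10}{4} = \left(- \frac{1}{4}\right) \left(-17\right) = \frac{17}{4}$)
$\frac{1}{K{\left(j{\left(1,\left(-3\right) 5 \right)} \right)}} = \frac{1}{\frac{17}{4}} = \frac{4}{17}$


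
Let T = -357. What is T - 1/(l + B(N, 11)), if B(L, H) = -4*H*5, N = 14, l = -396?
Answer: -219911/616 ≈ -357.00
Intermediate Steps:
B(L, H) = -20*H
T - 1/(l + B(N, 11)) = -357 - 1/(-396 - 20*11) = -357 - 1/(-396 - 220) = -357 - 1/(-616) = -357 - 1*(-1/616) = -357 + 1/616 = -219911/616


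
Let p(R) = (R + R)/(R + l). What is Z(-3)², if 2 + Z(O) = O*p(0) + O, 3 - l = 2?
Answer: 25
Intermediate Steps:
l = 1 (l = 3 - 1*2 = 3 - 2 = 1)
p(R) = 2*R/(1 + R) (p(R) = (R + R)/(R + 1) = (2*R)/(1 + R) = 2*R/(1 + R))
Z(O) = -2 + O (Z(O) = -2 + (O*(2*0/(1 + 0)) + O) = -2 + (O*(2*0/1) + O) = -2 + (O*(2*0*1) + O) = -2 + (O*0 + O) = -2 + (0 + O) = -2 + O)
Z(-3)² = (-2 - 3)² = (-5)² = 25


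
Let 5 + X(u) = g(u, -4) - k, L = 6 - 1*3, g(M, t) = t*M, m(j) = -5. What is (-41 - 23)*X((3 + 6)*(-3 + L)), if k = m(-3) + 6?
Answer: 384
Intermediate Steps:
g(M, t) = M*t
L = 3 (L = 6 - 3 = 3)
k = 1 (k = -5 + 6 = 1)
X(u) = -6 - 4*u (X(u) = -5 + (u*(-4) - 1*1) = -5 + (-4*u - 1) = -5 + (-1 - 4*u) = -6 - 4*u)
(-41 - 23)*X((3 + 6)*(-3 + L)) = (-41 - 23)*(-6 - 4*(3 + 6)*(-3 + 3)) = -64*(-6 - 36*0) = -64*(-6 - 4*0) = -64*(-6 + 0) = -64*(-6) = 384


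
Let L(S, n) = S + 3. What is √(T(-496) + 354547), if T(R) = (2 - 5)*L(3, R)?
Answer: √354529 ≈ 595.42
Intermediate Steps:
L(S, n) = 3 + S
T(R) = -18 (T(R) = (2 - 5)*(3 + 3) = -3*6 = -18)
√(T(-496) + 354547) = √(-18 + 354547) = √354529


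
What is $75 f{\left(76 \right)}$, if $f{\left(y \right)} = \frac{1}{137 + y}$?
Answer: $\frac{25}{71} \approx 0.35211$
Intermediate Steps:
$75 f{\left(76 \right)} = \frac{75}{137 + 76} = \frac{75}{213} = 75 \cdot \frac{1}{213} = \frac{25}{71}$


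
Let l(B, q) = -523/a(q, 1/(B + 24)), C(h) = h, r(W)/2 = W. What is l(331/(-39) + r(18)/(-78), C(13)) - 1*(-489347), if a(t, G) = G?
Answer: 18777532/39 ≈ 4.8148e+5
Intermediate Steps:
r(W) = 2*W
l(B, q) = -12552 - 523*B (l(B, q) = -(12552 + 523*B) = -523*(24 + B) = -12552 - 523*B)
l(331/(-39) + r(18)/(-78), C(13)) - 1*(-489347) = (-12552 - 523*(331/(-39) + (2*18)/(-78))) - 1*(-489347) = (-12552 - 523*(331*(-1/39) + 36*(-1/78))) + 489347 = (-12552 - 523*(-331/39 - 6/13)) + 489347 = (-12552 - 523*(-349/39)) + 489347 = (-12552 + 182527/39) + 489347 = -307001/39 + 489347 = 18777532/39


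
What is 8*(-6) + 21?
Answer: -27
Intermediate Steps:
8*(-6) + 21 = -48 + 21 = -27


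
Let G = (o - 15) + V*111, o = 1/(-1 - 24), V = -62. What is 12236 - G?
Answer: 478326/25 ≈ 19133.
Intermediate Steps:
o = -1/25 (o = 1/(-25) = -1/25 ≈ -0.040000)
G = -172426/25 (G = (-1/25 - 15) - 62*111 = -376/25 - 6882 = -172426/25 ≈ -6897.0)
12236 - G = 12236 - 1*(-172426/25) = 12236 + 172426/25 = 478326/25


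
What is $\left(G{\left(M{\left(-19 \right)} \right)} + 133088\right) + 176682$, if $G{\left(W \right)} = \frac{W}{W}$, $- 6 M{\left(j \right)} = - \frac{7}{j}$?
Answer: $309771$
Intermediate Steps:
$M{\left(j \right)} = \frac{7}{6 j}$ ($M{\left(j \right)} = - \frac{\left(-7\right) \frac{1}{j}}{6} = \frac{7}{6 j}$)
$G{\left(W \right)} = 1$
$\left(G{\left(M{\left(-19 \right)} \right)} + 133088\right) + 176682 = \left(1 + 133088\right) + 176682 = 133089 + 176682 = 309771$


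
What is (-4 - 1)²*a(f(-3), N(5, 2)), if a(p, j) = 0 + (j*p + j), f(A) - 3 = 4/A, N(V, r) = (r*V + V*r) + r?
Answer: 4400/3 ≈ 1466.7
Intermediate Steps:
N(V, r) = r + 2*V*r (N(V, r) = (V*r + V*r) + r = 2*V*r + r = r + 2*V*r)
f(A) = 3 + 4/A
a(p, j) = j + j*p (a(p, j) = 0 + (j + j*p) = j + j*p)
(-4 - 1)²*a(f(-3), N(5, 2)) = (-4 - 1)²*((2*(1 + 2*5))*(1 + (3 + 4/(-3)))) = (-5)²*((2*(1 + 10))*(1 + (3 + 4*(-⅓)))) = 25*((2*11)*(1 + (3 - 4/3))) = 25*(22*(1 + 5/3)) = 25*(22*(8/3)) = 25*(176/3) = 4400/3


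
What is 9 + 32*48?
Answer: 1545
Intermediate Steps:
9 + 32*48 = 9 + 1536 = 1545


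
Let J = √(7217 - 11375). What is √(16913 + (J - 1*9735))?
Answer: √(7178 + 3*I*√462) ≈ 84.724 + 0.3805*I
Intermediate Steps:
J = 3*I*√462 (J = √(-4158) = 3*I*√462 ≈ 64.483*I)
√(16913 + (J - 1*9735)) = √(16913 + (3*I*√462 - 1*9735)) = √(16913 + (3*I*√462 - 9735)) = √(16913 + (-9735 + 3*I*√462)) = √(7178 + 3*I*√462)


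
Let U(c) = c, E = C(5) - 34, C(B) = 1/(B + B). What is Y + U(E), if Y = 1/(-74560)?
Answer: -505517/14912 ≈ -33.900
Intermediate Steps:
C(B) = 1/(2*B)
E = -339/10 (E = (1/2)/5 - 34 = (1/2)*(1/5) - 34 = 1/10 - 34 = -339/10 ≈ -33.900)
Y = -1/74560 ≈ -1.3412e-5
Y + U(E) = -1/74560 - 339/10 = -505517/14912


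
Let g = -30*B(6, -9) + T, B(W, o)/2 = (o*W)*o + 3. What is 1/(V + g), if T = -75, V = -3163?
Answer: -1/32578 ≈ -3.0696e-5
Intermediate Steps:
B(W, o) = 6 + 2*W*o² (B(W, o) = 2*((o*W)*o + 3) = 2*((W*o)*o + 3) = 2*(W*o² + 3) = 2*(3 + W*o²) = 6 + 2*W*o²)
g = -29415 (g = -30*(6 + 2*6*(-9)²) - 75 = -30*(6 + 2*6*81) - 75 = -30*(6 + 972) - 75 = -30*978 - 75 = -29340 - 75 = -29415)
1/(V + g) = 1/(-3163 - 29415) = 1/(-32578) = -1/32578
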